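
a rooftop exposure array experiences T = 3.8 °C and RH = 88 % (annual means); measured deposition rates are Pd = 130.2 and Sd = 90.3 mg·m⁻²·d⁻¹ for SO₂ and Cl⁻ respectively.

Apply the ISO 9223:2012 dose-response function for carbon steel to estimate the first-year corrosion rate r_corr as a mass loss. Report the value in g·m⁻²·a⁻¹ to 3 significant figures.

r_corr = 678 g·m⁻²·a⁻¹

carbon steel: temperature factor f = +0.150·(-6.2) = -0.9300
  sulphur-dioxide contribution → 51.05 μm/a
  chloride contribution → 35.35 μm/a
  total first-year rate 86.4 μm/a
Convert to mass loss: 86.4 μm/a × 7.85 g/cm³ = 678.2 g·m⁻²·a⁻¹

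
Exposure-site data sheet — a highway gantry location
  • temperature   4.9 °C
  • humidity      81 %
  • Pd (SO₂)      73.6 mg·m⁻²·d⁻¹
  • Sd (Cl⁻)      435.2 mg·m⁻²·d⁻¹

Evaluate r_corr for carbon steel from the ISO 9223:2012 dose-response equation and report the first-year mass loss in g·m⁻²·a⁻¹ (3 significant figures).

r_corr = 916 g·m⁻²·a⁻¹

carbon steel: temperature factor f = +0.150·(-5.1) = -0.7650
  Pd branch = 1.77·Pd^0.52·e^(0.02·RH+f) = 38.91 μm/a
  Cl⁻ term: 0.102·435.2^0.62·exp(0.033·81+0.04·4.9) = 77.73
  sum: 38.91 + 77.73 → r_corr = 116.6 μm/a
Convert to mass loss: 116.6 μm/a × 7.85 g/cm³ = 915.6 g·m⁻²·a⁻¹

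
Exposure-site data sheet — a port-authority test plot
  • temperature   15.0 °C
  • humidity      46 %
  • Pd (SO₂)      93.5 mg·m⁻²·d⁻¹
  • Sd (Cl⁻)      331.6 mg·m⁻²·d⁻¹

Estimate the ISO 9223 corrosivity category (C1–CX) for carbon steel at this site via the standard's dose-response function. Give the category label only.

C4

carbon steel: T>10 °C ⇒ hinge -0.054·(15.0−10) = -0.2700
  Pd branch = 1.77·Pd^0.52·e^(0.02·RH+f) = 35.9 μm/a
  Cl⁻ term: 0.102·331.6^0.62·exp(0.033·46+0.04·15.0) = 30.99
  sum: 35.9 + 30.99 → r_corr = 66.89 μm/a
ISO 9223 Table 2 (carbon steel): 50 < 66.9 ≤ 80 μm/a ⇒ C4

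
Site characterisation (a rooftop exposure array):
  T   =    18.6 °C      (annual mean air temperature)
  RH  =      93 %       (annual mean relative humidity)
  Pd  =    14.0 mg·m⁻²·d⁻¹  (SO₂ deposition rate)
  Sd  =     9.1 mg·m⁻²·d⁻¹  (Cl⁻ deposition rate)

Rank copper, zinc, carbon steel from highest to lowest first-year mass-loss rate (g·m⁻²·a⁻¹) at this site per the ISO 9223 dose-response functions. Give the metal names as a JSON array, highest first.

["carbon steel", "copper", "zinc"]

copper: T>10 °C ⇒ hinge -0.080·(18.6−10) = -0.6880
  sulphur-dioxide contribution → 1.278 μm/a
  chloride contribution → 1.317 μm/a
  ⇒ r_corr(copper) = 2.594 μm/a
  mass loss = 2.594 μm/a × 8.96 g/cm³ = 23.25 g·m⁻²·a⁻¹
zinc: T>10 °C ⇒ hinge -0.071·(18.6−10) = -0.6106
  sulphur-dioxide contribution → 1.613 μm/a
  chloride contribution → 0.6301 μm/a
  ⇒ r_corr(zinc) = 2.243 μm/a
  mass loss = 2.243 μm/a × 7.14 g/cm³ = 16.02 g·m⁻²·a⁻¹
carbon steel: f(T) = -0.054·(T−10) [T>10 °C] = -0.4644
  sulphur-dioxide contribution → 28.19 μm/a
  chloride contribution → 18.16 μm/a
  total first-year rate 46.35 μm/a
  mass loss = 46.35 μm/a × 7.85 g/cm³ = 363.8 g·m⁻²·a⁻¹
Ordering by g·m⁻²·a⁻¹: carbon steel (364) > copper (23.2) > zinc (16)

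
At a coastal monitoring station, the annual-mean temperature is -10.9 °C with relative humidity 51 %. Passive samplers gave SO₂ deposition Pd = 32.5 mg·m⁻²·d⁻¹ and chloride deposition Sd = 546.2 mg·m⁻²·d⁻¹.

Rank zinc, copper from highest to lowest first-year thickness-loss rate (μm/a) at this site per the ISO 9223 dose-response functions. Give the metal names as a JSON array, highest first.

zinc: temperature factor f = +0.038·(-20.9) = -0.7942
  Pd branch = 0.0129·Pd^0.44·e^(0.046·RH+f) = 0.2817 μm/a
  Cl⁻ term: 0.0175·546.2^0.57·exp(0.008·51+0.085·-10.9) = 0.3786
  sum: 0.2817 + 0.3786 → r_corr = 0.6603 μm/a
copper: temperature factor f = +0.126·(-20.9) = -2.6334
  SO₂ term: 0.0053·32.5^0.26·exp(0.059·51-2.6334) = 0.01908
  Cl⁻ term: 0.01025·546.2^0.27·exp(0.036·51+0.049·-10.9) = 0.2066
  sum: 0.01908 + 0.2066 → r_corr = 0.2257 μm/a
Ordering by μm/a: zinc (0.66) > copper (0.226)

["zinc", "copper"]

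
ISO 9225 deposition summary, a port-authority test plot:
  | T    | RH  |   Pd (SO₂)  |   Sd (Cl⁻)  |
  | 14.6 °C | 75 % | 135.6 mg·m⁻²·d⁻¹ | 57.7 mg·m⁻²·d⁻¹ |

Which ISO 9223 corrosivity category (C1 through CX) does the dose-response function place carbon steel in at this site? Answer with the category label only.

carbon steel: T>10 °C ⇒ hinge -0.054·(14.6−10) = -0.2484
  SO₂ term: 1.77·135.6^0.52·exp(0.02·75-0.2484) = 79.49
  Cl⁻ term: 0.102·57.7^0.62·exp(0.033·75+0.04·14.6) = 26.86
  sum: 79.49 + 26.86 → r_corr = 106.3 μm/a
ISO 9223 Table 2 (carbon steel): 80 < 106 ≤ 200 μm/a ⇒ C5

C5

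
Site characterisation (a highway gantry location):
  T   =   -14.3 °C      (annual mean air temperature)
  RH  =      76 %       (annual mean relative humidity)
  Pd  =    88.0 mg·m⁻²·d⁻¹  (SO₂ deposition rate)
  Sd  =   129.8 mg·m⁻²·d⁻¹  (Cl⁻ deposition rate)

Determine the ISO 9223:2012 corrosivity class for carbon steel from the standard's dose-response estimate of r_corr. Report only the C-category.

C2

carbon steel: T≤10 °C ⇒ hinge +0.150·(-14.3−10) = -3.6450
  sulphur-dioxide contribution → 2.169 μm/a
  chloride contribution → 14.44 μm/a
  total first-year rate 16.61 μm/a
16.6 μm/a falls in (1.3, 25] for carbon steel → category C2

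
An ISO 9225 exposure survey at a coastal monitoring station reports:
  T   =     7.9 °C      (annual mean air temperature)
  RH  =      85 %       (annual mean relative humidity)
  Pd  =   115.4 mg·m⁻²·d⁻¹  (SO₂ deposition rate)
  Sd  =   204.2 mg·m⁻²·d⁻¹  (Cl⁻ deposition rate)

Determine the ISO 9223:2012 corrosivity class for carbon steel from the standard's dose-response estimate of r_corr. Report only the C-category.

carbon steel: temperature factor f = +0.150·(-2.1) = -0.3150
  Pd branch = 1.77·Pd^0.52·e^(0.02·RH+f) = 83.53 μm/a
  Sd branch = 0.102·Sd^0.62·e^(0.033·RH+0.04·T) = 62.56 μm/a
  r_corr = 83.53 + 62.56 = 146.1 μm/a
146 μm/a falls in (80, 200] for carbon steel → category C5

C5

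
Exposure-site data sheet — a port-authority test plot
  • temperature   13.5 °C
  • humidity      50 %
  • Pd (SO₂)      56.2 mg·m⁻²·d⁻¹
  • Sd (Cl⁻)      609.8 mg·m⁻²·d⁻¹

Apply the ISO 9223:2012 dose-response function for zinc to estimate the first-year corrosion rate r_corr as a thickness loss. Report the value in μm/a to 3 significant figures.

zinc: f(T) = -0.071·(T−10) [T>10 °C] = -0.2485
  SO₂ term: 0.0129·56.2^0.44·exp(0.046·50-0.2485) = 0.5908
  Cl⁻ term: 0.0175·609.8^0.57·exp(0.008·50+0.085·13.5) = 3.182
  r_corr = 0.5908 + 3.182 = 3.773 μm/a

r_corr = 3.77 μm/a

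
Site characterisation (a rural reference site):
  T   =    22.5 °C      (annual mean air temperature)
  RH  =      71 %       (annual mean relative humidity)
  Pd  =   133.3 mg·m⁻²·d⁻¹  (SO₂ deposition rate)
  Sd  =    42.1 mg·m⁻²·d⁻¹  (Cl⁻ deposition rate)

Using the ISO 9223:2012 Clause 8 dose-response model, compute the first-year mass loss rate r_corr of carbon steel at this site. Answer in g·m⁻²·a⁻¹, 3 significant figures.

r_corr = 581 g·m⁻²·a⁻¹

carbon steel: T>10 °C ⇒ hinge -0.054·(22.5−10) = -0.6750
  sulphur-dioxide contribution → 47.47 μm/a
  chloride contribution → 26.55 μm/a
  total first-year rate 74.02 μm/a
Convert to mass loss: 74.02 μm/a × 7.85 g/cm³ = 581.1 g·m⁻²·a⁻¹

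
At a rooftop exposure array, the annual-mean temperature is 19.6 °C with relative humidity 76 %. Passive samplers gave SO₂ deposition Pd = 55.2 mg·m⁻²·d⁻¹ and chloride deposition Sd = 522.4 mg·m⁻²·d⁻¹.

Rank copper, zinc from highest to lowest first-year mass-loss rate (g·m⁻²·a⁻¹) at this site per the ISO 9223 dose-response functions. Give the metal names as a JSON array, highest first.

["zinc", "copper"]

copper: temperature factor f = -0.080·(9.6) = -0.7680
  Pd branch = 0.0053·Pd^0.26·e^(0.059·RH+f) = 0.618 μm/a
  Cl⁻ term: 0.01025·522.4^0.27·exp(0.036·76+0.049·19.6) = 2.238
  sum: 0.618 + 2.238 → r_corr = 2.856 μm/a
  mass loss = 2.856 μm/a × 8.96 g/cm³ = 25.59 g·m⁻²·a⁻¹
zinc: T>10 °C ⇒ hinge -0.071·(19.6−10) = -0.6816
  Pd branch = 0.0129·Pd^0.44·e^(0.046·RH+f) = 1.257 μm/a
  Cl⁻ term: 0.0175·522.4^0.57·exp(0.008·76+0.085·19.6) = 6.024
  r_corr = 1.257 + 6.024 = 7.281 μm/a
  mass loss = 7.281 μm/a × 7.14 g/cm³ = 51.99 g·m⁻²·a⁻¹
Ordering by g·m⁻²·a⁻¹: zinc (52) > copper (25.6)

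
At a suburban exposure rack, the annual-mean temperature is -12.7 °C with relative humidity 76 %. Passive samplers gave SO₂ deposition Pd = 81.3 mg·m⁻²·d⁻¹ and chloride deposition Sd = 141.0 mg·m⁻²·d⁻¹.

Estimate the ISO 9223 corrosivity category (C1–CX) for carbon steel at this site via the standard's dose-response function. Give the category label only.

carbon steel: T≤10 °C ⇒ hinge +0.150·(-12.7−10) = -3.4050
  sulphur-dioxide contribution → 2.646 μm/a
  chloride contribution → 16.21 μm/a
  total first-year rate 18.85 μm/a
Category bounds: 1.3…25 μm/a bracket r_corr ⇒ C2

C2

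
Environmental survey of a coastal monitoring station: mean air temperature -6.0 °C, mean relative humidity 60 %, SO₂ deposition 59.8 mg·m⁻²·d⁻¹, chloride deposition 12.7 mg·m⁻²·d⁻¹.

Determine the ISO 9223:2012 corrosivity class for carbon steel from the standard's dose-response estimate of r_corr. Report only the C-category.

carbon steel: f(T) = +0.150·(T−10) [T≤10 °C] = -2.4000
  sulphur-dioxide contribution → 4.474 μm/a
  chloride contribution → 2.81 μm/a
  ⇒ r_corr(carbon steel) = 7.284 μm/a
7.28 μm/a falls in (1.3, 25] for carbon steel → category C2

C2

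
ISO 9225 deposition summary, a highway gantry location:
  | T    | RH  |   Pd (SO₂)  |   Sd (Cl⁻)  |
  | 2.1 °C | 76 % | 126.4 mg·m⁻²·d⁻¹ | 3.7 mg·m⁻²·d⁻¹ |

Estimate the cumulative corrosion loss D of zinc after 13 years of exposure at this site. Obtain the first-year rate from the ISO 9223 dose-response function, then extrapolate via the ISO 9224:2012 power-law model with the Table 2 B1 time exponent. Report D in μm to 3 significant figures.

D(13) = 22.0 μm

zinc: temperature factor f = +0.038·(-7.9) = -0.3002
  SO₂ term: 0.0129·126.4^0.44·exp(0.046·76-0.3002) = 2.65
  Sd branch = 0.0175·Sd^0.57·e^(0.008·RH+0.085·T) = 0.081 μm/a
  sum: 2.65 + 0.081 → r_corr = 2.731 μm/a
Long-term exponent b (ISO 9224 Table 2, B1) = 0.813
  D(13) = 2.731 × 13^0.813 = 2.731 × 8.047 = 21.98 μm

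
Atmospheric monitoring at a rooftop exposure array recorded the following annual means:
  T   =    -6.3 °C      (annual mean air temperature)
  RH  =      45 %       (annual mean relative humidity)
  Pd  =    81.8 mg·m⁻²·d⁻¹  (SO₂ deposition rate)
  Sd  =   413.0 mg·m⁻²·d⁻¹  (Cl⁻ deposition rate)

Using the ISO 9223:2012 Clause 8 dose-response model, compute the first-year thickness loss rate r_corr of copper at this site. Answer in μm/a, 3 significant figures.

copper: f(T) = +0.126·(T−10) [T≤10 °C] = -2.0538
  Pd branch = 0.0053·Pd^0.26·e^(0.059·RH+f) = 0.03039 μm/a
  Cl⁻ term: 0.01025·413.0^0.27·exp(0.036·45+0.049·-6.3) = 0.1934
  r_corr = 0.03039 + 0.1934 = 0.2238 μm/a

r_corr = 0.224 μm/a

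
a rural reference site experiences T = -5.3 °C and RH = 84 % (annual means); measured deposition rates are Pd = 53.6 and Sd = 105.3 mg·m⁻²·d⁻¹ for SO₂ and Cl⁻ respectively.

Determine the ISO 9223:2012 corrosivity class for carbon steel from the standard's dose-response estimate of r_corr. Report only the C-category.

C3

carbon steel: T≤10 °C ⇒ hinge +0.150·(-5.3−10) = -2.2950
  sulphur-dioxide contribution → 7.587 μm/a
  chloride contribution → 23.68 μm/a
  ⇒ r_corr(carbon steel) = 31.26 μm/a
ISO 9223 Table 2 (carbon steel): 25 < 31.3 ≤ 50 μm/a ⇒ C3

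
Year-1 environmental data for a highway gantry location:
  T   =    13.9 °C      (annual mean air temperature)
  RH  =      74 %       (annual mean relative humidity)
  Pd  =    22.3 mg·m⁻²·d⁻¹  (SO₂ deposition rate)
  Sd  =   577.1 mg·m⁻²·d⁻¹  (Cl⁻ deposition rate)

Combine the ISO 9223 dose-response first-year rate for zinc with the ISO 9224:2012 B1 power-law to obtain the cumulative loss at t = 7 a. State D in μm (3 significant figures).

D(7) = 24.4 μm

zinc: T>10 °C ⇒ hinge -0.071·(13.9−10) = -0.2769
  Pd branch = 0.0129·Pd^0.44·e^(0.046·RH+f) = 1.153 μm/a
  Sd branch = 0.0175·Sd^0.57·e^(0.008·RH+0.085·T) = 3.865 μm/a
  r_corr = 1.153 + 3.865 = 5.018 μm/a
ISO 9224: D(t) = r_corr · t^b with b = 0.813 (zinc, B1)
  D(7) = 5.018 × 7^0.813 = 5.018 × 4.865 = 24.41 μm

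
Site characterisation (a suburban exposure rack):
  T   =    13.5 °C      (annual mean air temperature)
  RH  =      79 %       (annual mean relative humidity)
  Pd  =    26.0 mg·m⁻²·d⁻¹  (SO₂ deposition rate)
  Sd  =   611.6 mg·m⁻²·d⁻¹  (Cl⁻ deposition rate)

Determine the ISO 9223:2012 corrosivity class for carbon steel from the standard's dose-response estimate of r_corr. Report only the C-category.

carbon steel: temperature factor f = -0.054·(3.5) = -0.1890
  Pd branch = 1.77·Pd^0.52·e^(0.02·RH+f) = 38.71 μm/a
  Cl⁻ term: 0.102·611.6^0.62·exp(0.033·79+0.04·13.5) = 126.7
  sum: 38.71 + 126.7 → r_corr = 165.5 μm/a
Category bounds: 80…200 μm/a bracket r_corr ⇒ C5

C5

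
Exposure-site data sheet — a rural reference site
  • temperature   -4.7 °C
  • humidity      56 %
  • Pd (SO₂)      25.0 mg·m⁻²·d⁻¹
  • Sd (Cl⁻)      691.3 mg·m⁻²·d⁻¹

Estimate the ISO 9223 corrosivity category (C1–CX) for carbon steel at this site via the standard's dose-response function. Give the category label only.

C3

carbon steel: T≤10 °C ⇒ hinge +0.150·(-4.7−10) = -2.2050
  Pd branch = 1.77·Pd^0.52·e^(0.02·RH+f) = 3.189 μm/a
  Cl⁻ term: 0.102·691.3^0.62·exp(0.033·56+0.04·-4.7) = 30.91
  r_corr = 3.189 + 30.91 = 34.1 μm/a
34.1 μm/a falls in (25, 50] for carbon steel → category C3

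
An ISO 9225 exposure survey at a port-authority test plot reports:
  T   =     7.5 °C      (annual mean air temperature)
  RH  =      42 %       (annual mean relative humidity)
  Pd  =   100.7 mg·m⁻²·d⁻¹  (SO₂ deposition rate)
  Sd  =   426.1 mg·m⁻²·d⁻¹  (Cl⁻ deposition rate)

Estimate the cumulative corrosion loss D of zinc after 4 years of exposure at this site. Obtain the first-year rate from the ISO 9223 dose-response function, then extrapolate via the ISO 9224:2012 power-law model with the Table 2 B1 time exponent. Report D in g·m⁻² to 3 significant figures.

D(4) = 45.8 g·m⁻²

zinc: T≤10 °C ⇒ hinge +0.038·(7.5−10) = -0.0950
  Pd branch = 0.0129·Pd^0.44·e^(0.046·RH+f) = 0.6162 μm/a
  Sd branch = 0.0175·Sd^0.57·e^(0.008·RH+0.085·T) = 1.461 μm/a
  r_corr = 0.6162 + 1.461 = 2.077 μm/a
ISO 9224: D(t) = r_corr · t^b with b = 0.813 (zinc, B1)
  D(4) = 2.077 × 4^0.813 = 2.077 × 3.087 = 6.411 μm
  Mass loss = 6.411 μm × 7.14 g/cm³ = 45.78 g·m⁻²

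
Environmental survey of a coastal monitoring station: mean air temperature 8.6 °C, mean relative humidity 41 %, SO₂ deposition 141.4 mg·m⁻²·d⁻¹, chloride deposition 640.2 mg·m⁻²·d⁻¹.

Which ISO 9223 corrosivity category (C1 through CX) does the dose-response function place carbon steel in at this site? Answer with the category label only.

C4

carbon steel: f(T) = +0.150·(T−10) [T≤10 °C] = -0.2100
  SO₂ term: 1.77·141.4^0.52·exp(0.02·41-0.2100) = 42.77
  Cl⁻ term: 0.102·640.2^0.62·exp(0.033·41+0.04·8.6) = 30.59
  sum: 42.77 + 30.59 → r_corr = 73.35 μm/a
Category bounds: 50…80 μm/a bracket r_corr ⇒ C4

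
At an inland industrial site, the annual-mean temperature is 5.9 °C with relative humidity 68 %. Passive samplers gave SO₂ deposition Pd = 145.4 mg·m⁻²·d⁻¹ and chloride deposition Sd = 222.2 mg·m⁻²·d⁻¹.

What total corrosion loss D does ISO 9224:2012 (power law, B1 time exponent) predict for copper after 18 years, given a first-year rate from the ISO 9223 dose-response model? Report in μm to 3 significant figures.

D(18) = 9.06 μm

copper: f(T) = +0.126·(T−10) [T≤10 °C] = -0.5166
  Pd branch = 0.0053·Pd^0.26·e^(0.059·RH+f) = 0.6376 μm/a
  Cl⁻ term: 0.01025·222.2^0.27·exp(0.036·68+0.049·5.9) = 0.6809
  sum: 0.6376 + 0.6809 → r_corr = 1.318 μm/a
Power-law: D(18) = r_corr · 18^0.667
  D(18) = 1.318 × 18^0.667 = 1.318 × 6.875 = 9.065 μm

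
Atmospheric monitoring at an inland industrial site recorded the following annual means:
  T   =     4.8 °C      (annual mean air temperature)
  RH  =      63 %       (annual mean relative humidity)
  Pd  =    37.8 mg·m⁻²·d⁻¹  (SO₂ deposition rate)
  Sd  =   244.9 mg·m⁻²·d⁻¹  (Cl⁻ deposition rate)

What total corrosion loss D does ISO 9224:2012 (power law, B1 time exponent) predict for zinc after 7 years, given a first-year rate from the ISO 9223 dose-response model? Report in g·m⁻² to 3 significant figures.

D(7) = 67.8 g·m⁻²

zinc: T≤10 °C ⇒ hinge +0.038·(4.8−10) = -0.1976
  sulphur-dioxide contribution → 0.9494 μm/a
  chloride contribution → 1.002 μm/a
  total first-year rate 1.951 μm/a
Power-law: D(7) = r_corr · 7^0.813
  D(7) = 1.951 × 7^0.813 = 1.951 × 4.865 = 9.493 μm
  Mass loss = 9.493 μm × 7.14 g/cm³ = 67.78 g·m⁻²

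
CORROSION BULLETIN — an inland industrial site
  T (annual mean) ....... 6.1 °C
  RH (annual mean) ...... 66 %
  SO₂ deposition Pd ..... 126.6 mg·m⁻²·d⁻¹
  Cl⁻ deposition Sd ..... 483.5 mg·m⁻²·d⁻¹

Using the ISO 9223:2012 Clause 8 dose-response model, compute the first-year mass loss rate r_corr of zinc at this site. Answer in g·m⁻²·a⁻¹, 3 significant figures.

r_corr = 26.0 g·m⁻²·a⁻¹

zinc: T≤10 °C ⇒ hinge +0.038·(6.1−10) = -0.1482
  SO₂ term: 0.0129·126.6^0.44·exp(0.046·66-0.1482) = 1.949
  Sd branch = 0.0175·Sd^0.57·e^(0.008·RH+0.085·T) = 1.689 μm/a
  sum: 1.949 + 1.689 → r_corr = 3.638 μm/a
Convert to mass loss: 3.638 μm/a × 7.14 g/cm³ = 25.98 g·m⁻²·a⁻¹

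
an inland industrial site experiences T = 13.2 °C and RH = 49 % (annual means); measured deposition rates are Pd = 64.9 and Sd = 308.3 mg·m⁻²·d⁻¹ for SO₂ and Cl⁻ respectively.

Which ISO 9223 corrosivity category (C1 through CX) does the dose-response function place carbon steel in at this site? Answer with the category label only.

C4

carbon steel: temperature factor f = -0.054·(3.2) = -0.1728
  sulphur-dioxide contribution → 34.75 μm/a
  chloride contribution → 30.43 μm/a
  ⇒ r_corr(carbon steel) = 65.18 μm/a
ISO 9223 Table 2 (carbon steel): 50 < 65.2 ≤ 80 μm/a ⇒ C4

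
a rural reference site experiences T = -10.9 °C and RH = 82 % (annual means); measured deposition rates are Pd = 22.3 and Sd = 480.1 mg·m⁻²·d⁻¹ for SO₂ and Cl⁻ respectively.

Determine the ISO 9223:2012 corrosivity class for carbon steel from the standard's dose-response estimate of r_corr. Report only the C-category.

C3

carbon steel: T≤10 °C ⇒ hinge +0.150·(-10.9−10) = -3.1350
  sulphur-dioxide contribution → 1.994 μm/a
  chloride contribution → 45.38 μm/a
  total first-year rate 47.38 μm/a
ISO 9223 Table 2 (carbon steel): 25 < 47.4 ≤ 50 μm/a ⇒ C3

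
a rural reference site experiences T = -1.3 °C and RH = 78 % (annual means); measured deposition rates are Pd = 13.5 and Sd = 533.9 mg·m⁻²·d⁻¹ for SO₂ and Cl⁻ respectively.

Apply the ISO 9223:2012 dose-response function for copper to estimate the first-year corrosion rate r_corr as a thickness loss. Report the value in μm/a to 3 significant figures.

copper: T≤10 °C ⇒ hinge +0.126·(-1.3−10) = -1.4238
  Pd branch = 0.0053·Pd^0.26·e^(0.059·RH+f) = 0.2503 μm/a
  Cl⁻ term: 0.01025·533.9^0.27·exp(0.036·78+0.049·-1.3) = 0.8689
  sum: 0.2503 + 0.8689 → r_corr = 1.119 μm/a

r_corr = 1.12 μm/a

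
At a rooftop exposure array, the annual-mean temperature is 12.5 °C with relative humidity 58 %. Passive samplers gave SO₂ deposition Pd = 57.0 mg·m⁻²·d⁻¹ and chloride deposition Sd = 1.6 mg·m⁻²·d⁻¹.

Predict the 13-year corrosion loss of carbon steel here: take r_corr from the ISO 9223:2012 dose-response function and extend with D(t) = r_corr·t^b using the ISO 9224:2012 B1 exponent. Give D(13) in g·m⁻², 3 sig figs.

carbon steel: T>10 °C ⇒ hinge -0.054·(12.5−10) = -0.1350
  sulphur-dioxide contribution → 40.38 μm/a
  chloride contribution → 1.526 μm/a
  ⇒ r_corr(carbon steel) = 41.91 μm/a
Power-law: D(13) = r_corr · 13^0.523
  D(13) = 41.91 × 13^0.523 = 41.91 × 3.825 = 160.3 μm
  Mass loss = 160.3 μm × 7.85 g/cm³ = 1258 g·m⁻²

D(13) = 1.26e+03 g·m⁻²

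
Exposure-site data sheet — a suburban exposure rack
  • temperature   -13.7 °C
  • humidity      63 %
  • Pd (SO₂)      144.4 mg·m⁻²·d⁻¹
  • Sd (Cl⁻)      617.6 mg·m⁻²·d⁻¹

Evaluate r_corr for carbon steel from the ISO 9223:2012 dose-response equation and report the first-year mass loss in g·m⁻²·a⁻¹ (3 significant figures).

r_corr = 217 g·m⁻²·a⁻¹

carbon steel: temperature factor f = +0.150·(-23.7) = -3.5550
  sulphur-dioxide contribution → 2.367 μm/a
  chloride contribution → 25.34 μm/a
  ⇒ r_corr(carbon steel) = 27.7 μm/a
Convert to mass loss: 27.7 μm/a × 7.85 g/cm³ = 217.5 g·m⁻²·a⁻¹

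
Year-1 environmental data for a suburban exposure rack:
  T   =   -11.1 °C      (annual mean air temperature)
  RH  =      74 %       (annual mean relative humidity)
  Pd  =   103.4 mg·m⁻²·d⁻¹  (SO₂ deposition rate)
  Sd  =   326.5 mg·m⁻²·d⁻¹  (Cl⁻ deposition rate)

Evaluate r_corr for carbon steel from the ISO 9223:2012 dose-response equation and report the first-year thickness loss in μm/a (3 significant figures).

r_corr = 30.9 μm/a

carbon steel: T≤10 °C ⇒ hinge +0.150·(-11.1−10) = -3.1650
  sulphur-dioxide contribution → 3.662 μm/a
  chloride contribution → 27.22 μm/a
  ⇒ r_corr(carbon steel) = 30.88 μm/a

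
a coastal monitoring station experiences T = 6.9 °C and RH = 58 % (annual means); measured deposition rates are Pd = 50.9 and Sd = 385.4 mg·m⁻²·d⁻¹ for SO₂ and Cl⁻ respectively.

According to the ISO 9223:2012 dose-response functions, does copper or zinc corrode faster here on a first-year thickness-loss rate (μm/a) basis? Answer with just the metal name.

zinc

copper: f(T) = +0.126·(T−10) [T≤10 °C] = -0.3906
  Pd branch = 0.0053·Pd^0.26·e^(0.059·RH+f) = 0.3052 μm/a
  Sd branch = 0.01025·Sd^0.27·e^(0.036·RH+0.049·T) = 0.5788 μm/a
  sum: 0.3052 + 0.5788 → r_corr = 0.884 μm/a
zinc: T≤10 °C ⇒ hinge +0.038·(6.9−10) = -0.1178
  SO₂ term: 0.0129·50.9^0.44·exp(0.046·58-0.1178) = 0.9313
  Cl⁻ term: 0.0175·385.4^0.57·exp(0.008·58+0.085·6.9) = 1.49
  sum: 0.9313 + 1.49 → r_corr = 2.421 μm/a
Ordering by μm/a: zinc (2.42) > copper (0.884)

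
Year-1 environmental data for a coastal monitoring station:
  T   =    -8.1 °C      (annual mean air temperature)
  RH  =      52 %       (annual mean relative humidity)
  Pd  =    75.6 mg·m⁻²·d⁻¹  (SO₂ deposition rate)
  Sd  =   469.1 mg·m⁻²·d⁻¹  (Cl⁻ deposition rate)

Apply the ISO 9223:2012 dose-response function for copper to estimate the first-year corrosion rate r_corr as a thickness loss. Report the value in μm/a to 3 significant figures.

r_corr = 0.272 μm/a

copper: f(T) = +0.126·(T−10) [T≤10 °C] = -2.2806
  Pd branch = 0.0053·Pd^0.26·e^(0.059·RH+f) = 0.03586 μm/a
  Cl⁻ term: 0.01025·469.1^0.27·exp(0.036·52+0.049·-8.1) = 0.2358
  r_corr = 0.03586 + 0.2358 = 0.2717 μm/a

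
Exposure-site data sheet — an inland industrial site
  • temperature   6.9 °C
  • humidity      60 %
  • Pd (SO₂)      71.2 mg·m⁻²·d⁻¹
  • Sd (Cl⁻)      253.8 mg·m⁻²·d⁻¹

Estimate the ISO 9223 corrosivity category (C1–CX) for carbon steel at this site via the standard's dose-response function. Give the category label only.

C4

carbon steel: T≤10 °C ⇒ hinge +0.150·(6.9−10) = -0.4650
  Pd branch = 1.77·Pd^0.52·e^(0.02·RH+f) = 33.92 μm/a
  Sd branch = 0.102·Sd^0.62·e^(0.033·RH+0.04·T) = 30.14 μm/a
  sum: 33.92 + 30.14 → r_corr = 64.06 μm/a
ISO 9223 Table 2 (carbon steel): 50 < 64.1 ≤ 80 μm/a ⇒ C4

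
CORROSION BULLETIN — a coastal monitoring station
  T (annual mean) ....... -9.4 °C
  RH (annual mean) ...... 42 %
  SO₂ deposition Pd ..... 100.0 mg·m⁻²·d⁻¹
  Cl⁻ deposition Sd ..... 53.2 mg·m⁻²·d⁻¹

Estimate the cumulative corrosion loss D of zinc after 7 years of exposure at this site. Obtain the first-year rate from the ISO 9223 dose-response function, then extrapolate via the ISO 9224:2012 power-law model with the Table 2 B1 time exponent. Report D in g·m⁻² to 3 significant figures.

zinc: T≤10 °C ⇒ hinge +0.038·(-9.4−10) = -0.7372
  SO₂ term: 0.0129·100.0^0.44·exp(0.046·42-0.7372) = 0.3232
  Cl⁻ term: 0.0175·53.2^0.57·exp(0.008·42+0.085·-9.4) = 0.1061
  r_corr = 0.3232 + 0.1061 = 0.4293 μm/a
Long-term exponent b (ISO 9224 Table 2, B1) = 0.813
  D(7) = 0.4293 × 7^0.813 = 0.4293 × 4.865 = 2.089 μm
  Mass loss = 2.089 μm × 7.14 g/cm³ = 14.91 g·m⁻²

D(7) = 14.9 g·m⁻²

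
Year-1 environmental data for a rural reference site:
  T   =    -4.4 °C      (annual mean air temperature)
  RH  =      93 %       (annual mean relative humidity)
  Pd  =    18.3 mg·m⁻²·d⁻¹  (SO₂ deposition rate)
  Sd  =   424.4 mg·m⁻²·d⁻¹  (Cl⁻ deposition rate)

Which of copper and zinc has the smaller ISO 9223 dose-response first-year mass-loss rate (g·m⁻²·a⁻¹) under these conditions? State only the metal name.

copper

copper: temperature factor f = +0.126·(-14.4) = -1.8144
  SO₂ term: 0.0053·18.3^0.26·exp(0.059·93-1.8144) = 0.4441
  Cl⁻ term: 0.01025·424.4^0.27·exp(0.036·93+0.049·-4.4) = 1.204
  sum: 0.4441 + 1.204 → r_corr = 1.648 μm/a
  mass loss = 1.648 μm/a × 8.96 g/cm³ = 14.77 g·m⁻²·a⁻¹
zinc: T≤10 °C ⇒ hinge +0.038·(-4.4−10) = -0.5472
  Pd branch = 0.0129·Pd^0.44·e^(0.046·RH+f) = 1.933 μm/a
  Sd branch = 0.0175·Sd^0.57·e^(0.008·RH+0.085·T) = 0.7972 μm/a
  r_corr = 1.933 + 0.7972 = 2.731 μm/a
  mass loss = 2.731 μm/a × 7.14 g/cm³ = 19.5 g·m⁻²·a⁻¹
Ordering by g·m⁻²·a⁻¹: zinc (19.5) > copper (14.8)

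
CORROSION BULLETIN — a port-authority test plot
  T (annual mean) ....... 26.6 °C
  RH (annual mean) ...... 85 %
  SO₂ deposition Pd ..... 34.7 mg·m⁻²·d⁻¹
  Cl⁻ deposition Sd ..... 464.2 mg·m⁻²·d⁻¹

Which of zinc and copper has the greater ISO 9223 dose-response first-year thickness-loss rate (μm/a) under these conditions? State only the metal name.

zinc

zinc: T>10 °C ⇒ hinge -0.071·(26.6−10) = -1.1786
  SO₂ term: 0.0129·34.7^0.44·exp(0.046·85-1.1786) = 0.9431
  Cl⁻ term: 0.0175·464.2^0.57·exp(0.008·85+0.085·26.6) = 10.97
  sum: 0.9431 + 10.97 → r_corr = 11.92 μm/a
copper: f(T) = -0.080·(T−10) [T>10 °C] = -1.3280
  SO₂ term: 0.0053·34.7^0.26·exp(0.059·85-1.3280) = 0.5321
  Cl⁻ term: 0.01025·464.2^0.27·exp(0.036·85+0.049·26.6) = 4.224
  r_corr = 0.5321 + 4.224 = 4.756 μm/a
Ordering by μm/a: zinc (11.9) > copper (4.76)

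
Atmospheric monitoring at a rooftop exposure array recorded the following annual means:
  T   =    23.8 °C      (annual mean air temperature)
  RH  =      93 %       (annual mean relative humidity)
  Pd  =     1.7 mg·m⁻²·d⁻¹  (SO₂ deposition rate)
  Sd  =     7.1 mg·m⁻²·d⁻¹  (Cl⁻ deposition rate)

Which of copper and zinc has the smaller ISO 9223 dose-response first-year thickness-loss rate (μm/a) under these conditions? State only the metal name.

zinc

copper: T>10 °C ⇒ hinge -0.080·(23.8−10) = -1.1040
  SO₂ term: 0.0053·1.7^0.26·exp(0.059·93-1.1040) = 0.4872
  Sd branch = 0.01025·Sd^0.27·e^(0.036·RH+0.049·T) = 1.589 μm/a
  sum: 0.4872 + 1.589 → r_corr = 2.076 μm/a
zinc: f(T) = -0.071·(T−10) [T>10 °C] = -0.9798
  Pd branch = 0.0129·Pd^0.44·e^(0.046·RH+f) = 0.4409 μm/a
  Cl⁻ term: 0.0175·7.1^0.57·exp(0.008·93+0.085·23.8) = 0.851
  sum: 0.4409 + 0.851 → r_corr = 1.292 μm/a
Ordering by μm/a: copper (2.08) > zinc (1.29)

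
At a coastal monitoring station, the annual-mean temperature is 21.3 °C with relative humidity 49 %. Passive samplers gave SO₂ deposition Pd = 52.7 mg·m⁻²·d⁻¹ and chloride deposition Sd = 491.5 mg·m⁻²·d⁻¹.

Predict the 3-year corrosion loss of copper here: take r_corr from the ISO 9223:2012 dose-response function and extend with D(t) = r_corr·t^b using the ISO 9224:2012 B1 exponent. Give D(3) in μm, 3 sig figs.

D(3) = 2.11 μm

copper: f(T) = -0.080·(T−10) [T>10 °C] = -0.9040
  SO₂ term: 0.0053·52.7^0.26·exp(0.059·49-0.9040) = 0.1084
  Cl⁻ term: 0.01025·491.5^0.27·exp(0.036·49+0.049·21.3) = 0.9053
  r_corr = 0.1084 + 0.9053 = 1.014 μm/a
Long-term exponent b (ISO 9224 Table 2, B1) = 0.667
  D(3) = 1.014 × 3^0.667 = 1.014 × 2.081 = 2.109 μm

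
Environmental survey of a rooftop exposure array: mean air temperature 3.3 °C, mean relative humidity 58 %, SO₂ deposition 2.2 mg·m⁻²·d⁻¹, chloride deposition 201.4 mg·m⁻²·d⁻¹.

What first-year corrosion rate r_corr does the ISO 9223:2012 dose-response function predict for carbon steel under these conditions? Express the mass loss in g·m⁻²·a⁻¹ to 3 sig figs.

carbon steel: f(T) = +0.150·(T−10) [T≤10 °C] = -1.0050
  Pd branch = 1.77·Pd^0.52·e^(0.02·RH+f) = 3.114 μm/a
  Sd branch = 0.102·Sd^0.62·e^(0.033·RH+0.04·T) = 21.17 μm/a
  sum: 3.114 + 21.17 → r_corr = 24.28 μm/a
Convert to mass loss: 24.28 μm/a × 7.85 g/cm³ = 190.6 g·m⁻²·a⁻¹

r_corr = 191 g·m⁻²·a⁻¹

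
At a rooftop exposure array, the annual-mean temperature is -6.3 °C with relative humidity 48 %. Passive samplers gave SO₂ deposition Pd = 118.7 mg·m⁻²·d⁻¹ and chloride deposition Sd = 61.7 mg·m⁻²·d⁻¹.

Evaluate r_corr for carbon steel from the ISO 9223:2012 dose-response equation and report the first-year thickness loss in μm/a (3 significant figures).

r_corr = 9.78 μm/a

carbon steel: T≤10 °C ⇒ hinge +0.150·(-6.3−10) = -2.4450
  SO₂ term: 1.77·118.7^0.52·exp(0.02·48-2.4450) = 4.806
  Cl⁻ term: 0.102·61.7^0.62·exp(0.033·48+0.04·-6.3) = 4.978
  sum: 4.806 + 4.978 → r_corr = 9.784 μm/a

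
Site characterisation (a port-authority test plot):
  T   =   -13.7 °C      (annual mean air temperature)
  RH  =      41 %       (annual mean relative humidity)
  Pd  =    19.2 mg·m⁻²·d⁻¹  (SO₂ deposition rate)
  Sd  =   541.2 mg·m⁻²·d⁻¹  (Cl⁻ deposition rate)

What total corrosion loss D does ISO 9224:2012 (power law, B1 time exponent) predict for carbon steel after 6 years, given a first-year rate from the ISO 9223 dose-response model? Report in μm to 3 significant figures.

carbon steel: temperature factor f = +0.150·(-23.7) = -3.5550
  SO₂ term: 1.77·19.2^0.52·exp(0.02·41-3.5550) = 0.5339
  Sd branch = 0.102·Sd^0.62·e^(0.033·RH+0.04·T) = 11.3 μm/a
  r_corr = 0.5339 + 11.3 = 11.83 μm/a
Power-law: D(6) = r_corr · 6^0.523
  D(6) = 11.83 × 6^0.523 = 11.83 × 2.553 = 30.19 μm

D(6) = 30.2 μm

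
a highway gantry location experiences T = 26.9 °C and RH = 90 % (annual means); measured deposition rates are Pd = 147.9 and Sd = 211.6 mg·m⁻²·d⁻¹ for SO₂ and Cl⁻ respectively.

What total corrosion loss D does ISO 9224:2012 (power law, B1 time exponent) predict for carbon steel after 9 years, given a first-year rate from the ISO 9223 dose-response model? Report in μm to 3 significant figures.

D(9) = 691 μm

carbon steel: f(T) = -0.054·(T−10) [T>10 °C] = -0.9126
  SO₂ term: 1.77·147.9^0.52·exp(0.02·90-0.9126) = 57.78
  Cl⁻ term: 0.102·211.6^0.62·exp(0.033·90+0.04·26.9) = 161.3
  sum: 57.78 + 161.3 → r_corr = 219.1 μm/a
Long-term exponent b (ISO 9224 Table 2, B1) = 0.523
  D(9) = 219.1 × 9^0.523 = 219.1 × 3.156 = 691.2 μm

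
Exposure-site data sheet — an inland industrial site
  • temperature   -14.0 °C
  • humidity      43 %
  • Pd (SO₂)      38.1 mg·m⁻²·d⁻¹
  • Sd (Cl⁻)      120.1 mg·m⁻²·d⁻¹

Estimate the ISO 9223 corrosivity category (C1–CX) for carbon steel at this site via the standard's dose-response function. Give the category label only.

C2

carbon steel: temperature factor f = +0.150·(-24.0) = -3.6000
  Pd branch = 1.77·Pd^0.52·e^(0.02·RH+f) = 0.7587 μm/a
  Sd branch = 0.102·Sd^0.62·e^(0.033·RH+0.04·T) = 4.688 μm/a
  sum: 0.7587 + 4.688 → r_corr = 5.447 μm/a
5.45 μm/a falls in (1.3, 25] for carbon steel → category C2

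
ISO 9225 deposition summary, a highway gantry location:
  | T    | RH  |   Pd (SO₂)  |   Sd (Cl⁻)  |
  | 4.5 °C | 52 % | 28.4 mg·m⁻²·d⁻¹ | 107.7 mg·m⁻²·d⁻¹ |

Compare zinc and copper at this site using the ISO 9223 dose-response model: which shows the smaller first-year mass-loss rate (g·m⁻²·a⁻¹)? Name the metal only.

zinc: temperature factor f = +0.038·(-5.5) = -0.2090
  SO₂ term: 0.0129·28.4^0.44·exp(0.046·52-0.2090) = 0.499
  Cl⁻ term: 0.0175·107.7^0.57·exp(0.008·52+0.085·4.5) = 0.56
  sum: 0.499 + 0.56 → r_corr = 1.059 μm/a
  mass loss = 1.059 μm/a × 7.14 g/cm³ = 7.561 g·m⁻²·a⁻¹
copper: T≤10 °C ⇒ hinge +0.126·(4.5−10) = -0.6930
  Pd branch = 0.0053·Pd^0.26·e^(0.059·RH+f) = 0.136 μm/a
  Cl⁻ term: 0.01025·107.7^0.27·exp(0.036·52+0.049·4.5) = 0.2939
  r_corr = 0.136 + 0.2939 = 0.4299 μm/a
  mass loss = 0.4299 μm/a × 8.96 g/cm³ = 3.852 g·m⁻²·a⁻¹
Ordering by g·m⁻²·a⁻¹: zinc (7.56) > copper (3.85)

copper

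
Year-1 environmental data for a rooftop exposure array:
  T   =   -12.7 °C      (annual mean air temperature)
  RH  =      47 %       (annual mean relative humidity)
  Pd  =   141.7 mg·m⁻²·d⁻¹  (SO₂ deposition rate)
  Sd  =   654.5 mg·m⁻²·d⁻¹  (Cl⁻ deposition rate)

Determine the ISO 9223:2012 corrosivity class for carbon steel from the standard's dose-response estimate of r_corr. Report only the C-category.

carbon steel: temperature factor f = +0.150·(-22.7) = -3.4050
  Pd branch = 1.77·Pd^0.52·e^(0.02·RH+f) = 1.978 μm/a
  Cl⁻ term: 0.102·654.5^0.62·exp(0.033·47+0.04·-12.7) = 16.12
  sum: 1.978 + 16.12 → r_corr = 18.1 μm/a
18.1 μm/a falls in (1.3, 25] for carbon steel → category C2

C2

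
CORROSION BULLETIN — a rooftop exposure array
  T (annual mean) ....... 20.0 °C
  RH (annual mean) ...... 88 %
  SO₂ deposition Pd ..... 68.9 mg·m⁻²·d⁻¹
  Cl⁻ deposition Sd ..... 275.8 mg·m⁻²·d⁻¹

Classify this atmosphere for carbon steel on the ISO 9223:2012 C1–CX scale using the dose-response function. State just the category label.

C5

carbon steel: T>10 °C ⇒ hinge -0.054·(20.0−10) = -0.5400
  sulphur-dioxide contribution → 54.16 μm/a
  chloride contribution → 135 μm/a
  total first-year rate 189.2 μm/a
189 μm/a falls in (80, 200] for carbon steel → category C5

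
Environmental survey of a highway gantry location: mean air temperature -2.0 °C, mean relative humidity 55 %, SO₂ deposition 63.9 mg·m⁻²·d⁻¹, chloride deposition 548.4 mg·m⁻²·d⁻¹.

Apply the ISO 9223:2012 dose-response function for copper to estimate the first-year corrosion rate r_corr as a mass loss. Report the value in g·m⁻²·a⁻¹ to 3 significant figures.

r_corr = 4.10 g·m⁻²·a⁻¹

copper: temperature factor f = +0.126·(-12.0) = -1.5120
  Pd branch = 0.0053·Pd^0.26·e^(0.059·RH+f) = 0.08838 μm/a
  Cl⁻ term: 0.01025·548.4^0.27·exp(0.036·55+0.049·-2.0) = 0.3695
  sum: 0.08838 + 0.3695 → r_corr = 0.4579 μm/a
Convert to mass loss: 0.4579 μm/a × 8.96 g/cm³ = 4.103 g·m⁻²·a⁻¹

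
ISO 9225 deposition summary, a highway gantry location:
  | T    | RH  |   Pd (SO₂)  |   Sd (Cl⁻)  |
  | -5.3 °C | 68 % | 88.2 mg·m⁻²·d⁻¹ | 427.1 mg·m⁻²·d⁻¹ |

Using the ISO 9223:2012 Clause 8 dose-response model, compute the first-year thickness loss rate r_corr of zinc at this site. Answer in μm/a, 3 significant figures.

zinc: temperature factor f = +0.038·(-15.3) = -0.5814
  Pd branch = 0.0129·Pd^0.44·e^(0.046·RH+f) = 1.182 μm/a
  Sd branch = 0.0175·Sd^0.57·e^(0.008·RH+0.085·T) = 0.6068 μm/a
  sum: 1.182 + 0.6068 → r_corr = 1.789 μm/a

r_corr = 1.79 μm/a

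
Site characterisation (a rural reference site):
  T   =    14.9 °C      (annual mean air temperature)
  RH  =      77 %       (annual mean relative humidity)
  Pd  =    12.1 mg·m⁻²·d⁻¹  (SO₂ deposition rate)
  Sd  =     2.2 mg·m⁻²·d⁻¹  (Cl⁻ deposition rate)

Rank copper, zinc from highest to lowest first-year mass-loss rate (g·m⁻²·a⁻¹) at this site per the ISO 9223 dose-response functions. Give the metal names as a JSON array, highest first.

copper: T>10 °C ⇒ hinge -0.080·(14.9−10) = -0.3920
  SO₂ term: 0.0053·12.1^0.26·exp(0.059·77-0.3920) = 0.6435
  Cl⁻ term: 0.01025·2.2^0.27·exp(0.036·77+0.049·14.9) = 0.4208
  sum: 0.6435 + 0.4208 → r_corr = 1.064 μm/a
  mass loss = 1.064 μm/a × 8.96 g/cm³ = 9.537 g·m⁻²·a⁻¹
zinc: T>10 °C ⇒ hinge -0.071·(14.9−10) = -0.3479
  SO₂ term: 0.0129·12.1^0.44·exp(0.046·77-0.3479) = 0.9423
  Cl⁻ term: 0.0175·2.2^0.57·exp(0.008·77+0.085·14.9) = 0.1802
  sum: 0.9423 + 0.1802 → r_corr = 1.123 μm/a
  mass loss = 1.123 μm/a × 7.14 g/cm³ = 8.015 g·m⁻²·a⁻¹
Ordering by g·m⁻²·a⁻¹: copper (9.54) > zinc (8.01)

["copper", "zinc"]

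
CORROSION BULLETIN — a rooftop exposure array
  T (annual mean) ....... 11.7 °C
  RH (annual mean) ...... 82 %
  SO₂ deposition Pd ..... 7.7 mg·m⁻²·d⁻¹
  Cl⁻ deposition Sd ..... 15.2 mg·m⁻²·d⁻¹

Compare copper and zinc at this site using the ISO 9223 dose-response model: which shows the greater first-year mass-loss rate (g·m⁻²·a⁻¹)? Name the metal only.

copper

copper: temperature factor f = -0.080·(1.7) = -0.1360
  sulphur-dioxide contribution → 0.9927 μm/a
  chloride contribution → 0.7258 μm/a
  ⇒ r_corr(copper) = 1.719 μm/a
  mass loss = 1.719 μm/a × 8.96 g/cm³ = 15.4 g·m⁻²·a⁻¹
zinc: T>10 °C ⇒ hinge -0.071·(11.7−10) = -0.1207
  sulphur-dioxide contribution → 1.22 μm/a
  chloride contribution → 0.43 μm/a
  total first-year rate 1.65 μm/a
  mass loss = 1.65 μm/a × 7.14 g/cm³ = 11.78 g·m⁻²·a⁻¹
Ordering by g·m⁻²·a⁻¹: copper (15.4) > zinc (11.8)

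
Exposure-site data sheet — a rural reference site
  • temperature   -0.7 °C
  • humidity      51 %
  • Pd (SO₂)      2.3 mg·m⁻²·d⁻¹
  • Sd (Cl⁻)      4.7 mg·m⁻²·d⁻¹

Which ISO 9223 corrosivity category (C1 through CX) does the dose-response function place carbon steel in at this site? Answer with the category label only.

carbon steel: T≤10 °C ⇒ hinge +0.150·(-0.7−10) = -1.6050
  Pd branch = 1.77·Pd^0.52·e^(0.02·RH+f) = 1.521 μm/a
  Cl⁻ term: 0.102·4.7^0.62·exp(0.033·51+0.04·-0.7) = 1.393
  sum: 1.521 + 1.393 → r_corr = 2.914 μm/a
Category bounds: 1.3…25 μm/a bracket r_corr ⇒ C2

C2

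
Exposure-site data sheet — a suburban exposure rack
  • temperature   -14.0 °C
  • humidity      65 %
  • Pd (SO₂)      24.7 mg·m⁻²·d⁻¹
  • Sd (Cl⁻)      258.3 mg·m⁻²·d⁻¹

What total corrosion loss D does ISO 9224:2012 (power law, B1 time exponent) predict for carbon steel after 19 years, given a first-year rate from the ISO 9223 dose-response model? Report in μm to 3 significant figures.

carbon steel: T≤10 °C ⇒ hinge +0.150·(-14.0−10) = -3.6000
  sulphur-dioxide contribution → 0.9404 μm/a
  chloride contribution → 15.58 μm/a
  total first-year rate 16.52 μm/a
Power-law: D(19) = r_corr · 19^0.523
  D(19) = 16.52 × 19^0.523 = 16.52 × 4.664 = 77.04 μm

D(19) = 77.0 μm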